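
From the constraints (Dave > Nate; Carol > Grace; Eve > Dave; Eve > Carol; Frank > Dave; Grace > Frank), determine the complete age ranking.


Constraints: Dave > Nate; Carol > Grace; Eve > Dave; Eve > Carol; Frank > Dave; Grace > Frank
Method: at each step, the next-highest is the one remaining person who never appears on the smaller side of a constraint between remaining people.
  Step 1: remaining {Frank, Nate, Eve, Dave, Carol, Grace}; on the smaller side: {Frank, Nate, Dave, Carol, Grace} → Eve is next (Eve > Dave; Eve > Carol).
  Step 2: remaining {Frank, Nate, Dave, Carol, Grace}; on the smaller side: {Frank, Nate, Dave, Grace} → Carol is next (Carol > Grace).
  Step 3: remaining {Frank, Nate, Dave, Grace}; on the smaller side: {Frank, Nate, Dave} → Grace is next (Grace > Frank).
  Step 4: remaining {Frank, Nate, Dave}; on the smaller side: {Nate, Dave} → Frank is next (Frank > Dave).
  Step 5: remaining {Nate, Dave}; on the smaller side: {Nate} → Dave is next (Dave > Nate).
  Step 6: only Nate remains → lowest.
Final ranking (highest to lowest):

Eve > Carol > Grace > Frank > Dave > Nate


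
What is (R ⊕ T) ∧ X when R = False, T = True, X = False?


R = False, T = True, X = False
Step 1: R ⊕ T = False XOR True = True
Step 2: True ∧ X = True AND False = False
XOR true when exactly one of R,T is true; then AND with X.

False


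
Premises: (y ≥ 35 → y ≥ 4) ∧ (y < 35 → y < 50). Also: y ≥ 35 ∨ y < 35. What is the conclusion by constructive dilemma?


Constructive dilemma: (P → Q) ∧ (R → S), P ∨ R ⊢ Q ∨ S
Premise 1: y ≥ 35 → y ≥ 4
Premise 2: y < 35 → y < 50
Premise 3: y ≥ 35 ∨ y < 35
Case 1: Assuming y ≥ 35, then by Premise 1, y ≥ 4.
Case 2: Assuming y < 35, then by Premise 2, y < 50.
Since one of y ≥ 35 or y < 35 must hold, we get y ≥ 4 or y < 50.

y ≥ 4 or y < 50.


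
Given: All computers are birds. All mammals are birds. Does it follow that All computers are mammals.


Premise 1: All computers are birds.
Premise 2: All mammals are birds.
Conclusion: All computers are mammals.
Fallacy: undistributed middle. birds is predicate in both.
Counterexample: computers and mammals could be disjoint subsets of birds.

Invalid


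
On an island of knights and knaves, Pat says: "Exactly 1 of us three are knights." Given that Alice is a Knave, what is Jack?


Pat claims exactly 1 knights among Pat, Alice, Jack.
Given: Alice is a Knave.

Case 1: Pat is a Knight (tells truth)
  Then exactly 1 of the three are knights.
  Counting Pat, Alice: 1 knight(s) so far. Need 0 more → Jack = Knave.
Case 2: Pat is a Knave (lies)
  Then the count is NOT 1.
  If Jack = Knight, count = 1 = 1 → claim would be true, contradicts lie.
  If Jack = Knave, count = 0 ≠ 1 → lie confirmed ✓

Jack is a Knave.

Knave


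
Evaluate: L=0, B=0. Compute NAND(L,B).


L AND B = 0
NOT(0) = 1

1


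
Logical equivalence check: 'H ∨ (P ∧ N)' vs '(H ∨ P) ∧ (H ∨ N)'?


Expression 1: H ∨ (P ∧ N)
Expression 2: (H ∨ P) ∧ (H ∨ N)
Truth table (H P N | Expr1 Expr2):
  T T T |   T     T
  T T F |   T     T
  T F T |   T     T
  T F F |   T     T
  F T T |   T     T
  F T F |   F     F
  F F T |   F     F
  F F F |   F     F
All 8 rows agree, so the expressions are logically equivalent.

Yes


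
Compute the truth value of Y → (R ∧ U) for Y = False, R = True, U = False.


Y = False, R = True, U = False
Step 1: R ∧ U = True AND False = False
Step 2: Y → (False): false only when Y=True and consequent=False.
Result: True

True


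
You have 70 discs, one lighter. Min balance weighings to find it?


Each weighing has 3 outcomes (left heavy / balance / right heavy), so k weighings distinguish at most 3^k cases; splitting into three near-equal groups achieves this.
Need 3^k ≥ 70: 3^3 = 27 < 70 ≤ 3^4 = 81
k = ⌈log₃(70)⌉ = 4

4


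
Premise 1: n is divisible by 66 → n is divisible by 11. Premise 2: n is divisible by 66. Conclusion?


Modus ponens: P → Q, P ⊢ Q
P: n is divisible by 66
Q: n is divisible by 11
We have P → Q and P is true.
By modus ponens, Q must be true.

n is divisible by 11


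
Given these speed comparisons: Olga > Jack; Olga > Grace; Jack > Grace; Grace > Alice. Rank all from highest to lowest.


Constraints: Olga > Jack; Olga > Grace; Jack > Grace; Grace > Alice
Method: at each step, the next-highest is the one remaining person who never appears on the smaller side of a constraint between remaining people.
  Step 1: remaining {Jack, Grace, Alice, Olga}; on the smaller side: {Jack, Grace, Alice} → Olga is next (Olga > Jack; Olga > Grace).
  Step 2: remaining {Jack, Grace, Alice}; on the smaller side: {Grace, Alice} → Jack is next (Jack > Grace).
  Step 3: remaining {Grace, Alice}; on the smaller side: {Alice} → Grace is next (Grace > Alice).
  Step 4: only Alice remains → lowest.
Final ranking (highest to lowest):

Olga > Jack > Grace > Alice


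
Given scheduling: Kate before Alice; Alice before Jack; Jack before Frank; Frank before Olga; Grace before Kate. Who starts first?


Constraints: Kate before Alice; Alice before Jack; Jack before Frank; Frank before Olga; Grace before Kate
The first task can have nothing scheduled before it, so it must never appear on the right of a 'before'.
Tasks appearing after some 'before': Alice, Jack, Frank, Olga, Kate.
The only task not in that list is Grace → it is first.

Grace


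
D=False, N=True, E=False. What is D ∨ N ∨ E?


D = False, N = True, E = False
Expression: D ∨ N ∨ E
Step 1: D ∨ N = False OR True = True
Step 2: (True) ∨ E = True OR False = True

True


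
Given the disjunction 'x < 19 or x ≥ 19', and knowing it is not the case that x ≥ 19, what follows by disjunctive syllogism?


Disjunctive syllogism: P ∨ Q, ¬P ⊢ Q
Disjunction: x < 19 ∨ x ≥ 19
We know it is not the case that x ≥ 19.
By disjunctive syllogism, the other disjunct must be true.

x < 19


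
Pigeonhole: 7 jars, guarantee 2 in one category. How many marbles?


Pigeonhole: to guarantee k in one of n categories, need (k-1)×n + 1.
k = 2, n = 7
Minimum = (2-1) × 7 + 1 = 1 × 7 + 1

8


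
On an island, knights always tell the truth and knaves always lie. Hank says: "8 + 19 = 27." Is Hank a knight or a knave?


Statement: "8 + 19 = 27."
Actual: 8 + 19 = 27
Claimed: 27
Statement is TRUE → Hank tells the truth → Knight

Knight


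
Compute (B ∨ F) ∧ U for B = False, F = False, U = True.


B = False, F = False, U = True
Step 1: B ∨ F = False OR False = False
Step 2: False ∧ U = False AND True = False
OR is true when at least one operand is true; AND requires both.

False


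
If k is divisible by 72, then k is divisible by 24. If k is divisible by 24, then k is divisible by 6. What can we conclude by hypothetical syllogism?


Hypothetical syllogism: P → Q, Q → R ⊢ P → R
Premise 1: k is divisible by 72 → k is divisible by 24
Premise 2: k is divisible by 24 → k is divisible by 6
Chain the implications: the middle term (k is divisible by 24) links the two.
Conclusion: If k is divisible by 72, then k is divisible by 6.

If k is divisible by 72, then k is divisible by 6.


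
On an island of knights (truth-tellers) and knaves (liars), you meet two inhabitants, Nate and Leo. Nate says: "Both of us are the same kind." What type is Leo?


Nate says: "Both of us are the same kind."
Case 1: Nate is a Knight (truth-teller)
  Statement is true → they ARE the same → Leo is also a Knight
Case 2: Nate is a Knave (liar)
  Statement is false → they are NOT the same → Leo is a Knight
In both cases, Leo is a Knight.

Knight


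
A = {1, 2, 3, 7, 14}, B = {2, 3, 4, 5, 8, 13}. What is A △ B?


A = {1, 2, 3, 7, 14}
B = {2, 3, 4, 5, 8, 13}
Operation: symmetric difference
In A only: [1, 7, 14], in B only: [4, 5, 8, 13]

{1, 4, 5, 7, 8, 13, 14}


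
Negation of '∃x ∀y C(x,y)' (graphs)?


Original: ∃x ∀y C(x,y)
Rule: ¬∀→∃, ¬∃→∀, negate predicate.
Negation: ∀x ∃y ¬C(x,y)

∀x ∃y ¬C(x,y)


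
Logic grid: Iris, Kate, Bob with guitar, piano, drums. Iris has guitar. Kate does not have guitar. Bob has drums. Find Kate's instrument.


From clues:
  Bob → drums
  Iris → guitar
By elimination, Kate gets the remaining.

piano


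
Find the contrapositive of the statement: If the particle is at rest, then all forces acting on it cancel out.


Original: If the particle is at rest, then all forces acting on it cancel out
Contrapositive: If ¬Q, then ¬P
Negate Q: not (all forces acting on it cancel out)
Negate P: not (the particle is at rest)

If not (all forces acting on it cancel out), then not (the particle is at rest).


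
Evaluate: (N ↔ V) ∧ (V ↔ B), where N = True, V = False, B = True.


N = True, V = False, B = True
Step 1: N ↔ V is true when N and V have the same value. Result: False
Step 2: V ↔ B is true when V and B have the same value. Result: False
Step 3: False ∧ False = False

False


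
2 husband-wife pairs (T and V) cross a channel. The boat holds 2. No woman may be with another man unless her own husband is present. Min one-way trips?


Label couples T and V.
1. WT+WV → (far: WT,WV; near: HT,HV)
2. WT ←   (far: WV; near: HT,HV,WT)
3. HT+HV → (far: HT,HV,WV; near: WT)
4. HT ←   (far: HV,WV; near: HT,WT)  — HT returns, since WT is alone on near bank
5. HT+WT → (far: all four; near: empty)
Every state respects the constraint.
Minimum trips = 5

5


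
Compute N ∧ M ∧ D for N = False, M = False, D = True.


N = False, M = False, D = True
Step 1: N ∧ M = False AND False = False
Step 2: (False) ∧ D = (False) AND True = False
AND is true only when ALL operands are true.

False


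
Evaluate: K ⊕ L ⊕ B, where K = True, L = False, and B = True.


K = True, L = False, B = True
Step 1: K ⊕ L = True XOR False = True
Step 2: True ⊕ B = True XOR True = False
XOR is true when an odd number of operands are true.

False


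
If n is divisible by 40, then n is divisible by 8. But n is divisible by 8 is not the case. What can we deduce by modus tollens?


Modus tollens: P → Q, ¬Q ⊢ ¬P
P: n is divisible by 40
Q: n is divisible by 8
We have P → Q and Q is false.
By modus tollens, P must be false.

It is not the case that n is divisible by 40


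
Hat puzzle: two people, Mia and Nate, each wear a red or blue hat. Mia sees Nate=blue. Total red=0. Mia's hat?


Total red = 0, Nate = blue
Red accounted for: 0
Remaining for Mia: 0
Mia's hat is blue.

blue


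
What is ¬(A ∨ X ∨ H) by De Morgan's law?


De Morgan's law: ¬(P ∨ Q ∨ R) ≡ ¬P ∧ ¬Q ∧ ¬R
¬(A ∨ X ∨ H) = ¬A ∧ ¬X ∧ ¬H

¬A ∧ ¬X ∧ ¬H


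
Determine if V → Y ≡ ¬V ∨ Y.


Expression 1: V → Y
Expression 2: ¬V ∨ Y
Truth table (V Y | Expr1 Expr2):
  T T |   T     T
  T F |   F     F
  F T |   T     T
  F F |   T     T
All 4 rows agree, so the expressions are logically equivalent.

Yes


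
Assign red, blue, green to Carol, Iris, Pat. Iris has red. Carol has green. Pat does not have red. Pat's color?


From clues:
  Iris → red
  Carol → green
By elimination, Pat gets the remaining.

blue


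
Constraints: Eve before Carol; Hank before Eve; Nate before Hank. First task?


Constraints: Eve before Carol; Hank before Eve; Nate before Hank
The first task can have nothing scheduled before it, so it must never appear on the right of a 'before'.
Tasks appearing after some 'before': Carol, Eve, Hank.
The only task not in that list is Nate → it is first.

Nate


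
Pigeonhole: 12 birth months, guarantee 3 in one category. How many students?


Pigeonhole: to guarantee k in one of n categories, need (k-1)×n + 1.
k = 3, n = 12
Minimum = (3-1) × 12 + 1 = 2 × 12 + 1

25


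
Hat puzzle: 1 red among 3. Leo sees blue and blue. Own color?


Total red = 1, seen red = 0
Own red = 1 - 0 = 1
Leo's hat is red.

red


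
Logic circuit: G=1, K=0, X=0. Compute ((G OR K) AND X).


G OR K = 1|0 = 1
1 AND 0 = 0

0


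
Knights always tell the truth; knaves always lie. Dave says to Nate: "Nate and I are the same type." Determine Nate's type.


Dave says: "Nate and I are the same type."
Case 1: Dave is a Knight (truth-teller)
  Statement is true → they ARE the same → Nate is also a Knight
Case 2: Dave is a Knave (liar)
  Statement is false → they are NOT the same → Nate is a Knight
In both cases, Nate is a Knight.

Knight


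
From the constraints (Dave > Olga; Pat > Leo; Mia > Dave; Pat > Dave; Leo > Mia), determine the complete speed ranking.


Constraints: Dave > Olga; Pat > Leo; Mia > Dave; Pat > Dave; Leo > Mia
Method: at each step, the next-highest is the one remaining person who never appears on the smaller side of a constraint between remaining people.
  Step 1: remaining {Dave, Pat, Leo, Mia, Olga}; on the smaller side: {Dave, Leo, Mia, Olga} → Pat is next (Pat > Leo; Pat > Dave).
  Step 2: remaining {Dave, Leo, Mia, Olga}; on the smaller side: {Dave, Mia, Olga} → Leo is next (Leo > Mia).
  Step 3: remaining {Dave, Mia, Olga}; on the smaller side: {Dave, Olga} → Mia is next (Mia > Dave).
  Step 4: remaining {Dave, Olga}; on the smaller side: {Olga} → Dave is next (Dave > Olga).
  Step 5: only Olga remains → lowest.
Final ranking (highest to lowest):

Pat > Leo > Mia > Dave > Olga


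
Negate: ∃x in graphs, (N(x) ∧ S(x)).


Original: ∃x (N(x) ∧ S(x))
Rule: ¬∀→∃, ¬∃→∀, negate predicate.
Negation: ∀x (¬N(x) ∨ ¬S(x))

∀x (¬N(x) ∨ ¬S(x))


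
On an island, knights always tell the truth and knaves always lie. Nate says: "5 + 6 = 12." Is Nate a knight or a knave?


Statement: "5 + 6 = 12."
Actual: 5 + 6 = 11
Claimed: 12
Statement is FALSE → Nate lies → Knave

Knave


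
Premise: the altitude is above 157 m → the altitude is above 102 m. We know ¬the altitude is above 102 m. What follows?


Modus tollens: P → Q, ¬Q ⊢ ¬P
P: the altitude is above 157 m
Q: the altitude is above 102 m
We have P → Q and Q is false.
By modus tollens, P must be false.

It is not the case that the altitude is above 157 m


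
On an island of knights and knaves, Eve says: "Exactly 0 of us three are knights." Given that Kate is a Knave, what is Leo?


Eve claims exactly 0 knights among Eve, Kate, Leo.
Given: Kate is a Knave.

Case 1: Eve is a Knight (tells truth)
  Then exactly 0 of the three are knights.
  Counting Eve, Kate: 1 knight(s) so far. Need -1 more → impossible.
Case 2: Eve is a Knave (lies)
  Then the count is NOT 0.
  If Leo = Knave, count = 0 = 0 → claim would be true, contradicts lie.
  If Leo = Knight, count = 1 ≠ 0 → lie confirmed ✓

Leo is a Knight.

Knight


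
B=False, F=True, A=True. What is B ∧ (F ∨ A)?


B = False, F = True, A = True
Expression: B ∧ (F ∨ A)
Step 1: F ∨ A = True OR True = True
Step 2: B ∧ (True) = False AND True = False

False


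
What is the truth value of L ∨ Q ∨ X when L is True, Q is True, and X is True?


L = True, Q = True, X = True
Step 1: L ∨ Q = True OR True = True
Step 2: True ∨ X = True OR True = True
OR is true when at least one operand is true.

True


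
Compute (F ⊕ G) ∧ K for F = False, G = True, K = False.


F = False, G = True, K = False
Step 1: F ⊕ G = False XOR True = True
Step 2: True ∧ K = True AND False = False
XOR true when exactly one of F,G is true; then AND with K.

False


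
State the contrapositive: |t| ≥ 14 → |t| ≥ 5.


Original: If |t| ≥ 14, then |t| ≥ 5
Contrapositive: If ¬Q, then ¬P
Negate Q: not (|t| ≥ 5)
Negate P: not (|t| ≥ 14)

If not (|t| ≥ 5), then not (|t| ≥ 14).


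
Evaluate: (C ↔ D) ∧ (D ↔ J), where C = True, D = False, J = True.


C = True, D = False, J = True
Step 1: C ↔ D is true when C and D have the same value. Result: False
Step 2: D ↔ J is true when D and J have the same value. Result: False
Step 3: False ∧ False = False

False


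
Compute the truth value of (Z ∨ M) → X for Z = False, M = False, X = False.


Z = False, M = False, X = False
Step 1: Z ∨ M = False OR False = False
Step 2: (False) → X: false only when antecedent=True and X=False.
Result: True

True


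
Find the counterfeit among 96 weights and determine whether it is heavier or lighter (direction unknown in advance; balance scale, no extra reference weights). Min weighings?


Let n = 96. 192 possibilities (n weights × lighter/heavier); each weighing has 3 outcomes.
Bound for k weighings: say the first weighing puts j weights on each pan. If it tips, the 2j weighed weights remain suspects (each with a known direction) and k-1 weighings give 3^(k-1) outcomes; 3^(k-1) is odd, so 2j ≤ 3^(k-1) - 1. If it balances, the n - 2j unweighed weights remain with direction unknown: 2(n - 2j) ≤ 3^(k-1) - 1 by the same parity argument. Adding, n ≤ (3^(k-1) - 1) + (3^(k-1) - 1)/2 = (3^k - 3)/2, and the classical three-group strategy achieves this (3 weights in 2 weighings, 12 in 3, 39 in 4, 120 in 5).
So we need the smallest k with (3^k - 3)/2 ≥ 96.
k = 4: (3^4 - 3)/2 = 39 < 96 ✗
k = 5: (3^5 - 3)/2 = 120 ≥ 96 ✓

5


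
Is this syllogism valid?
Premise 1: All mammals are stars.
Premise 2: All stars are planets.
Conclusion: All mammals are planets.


Premise 1: All mammals are stars.
Premise 2: All stars are planets.
Conclusion: All mammals are planets.
Barbara syllogism (AAA-1): All A are B, All B are C → All A are C.
Middle term (stars) distributed in premise 2.

Valid


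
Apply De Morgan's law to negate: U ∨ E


De Morgan's law: ¬(P ∨ Q) ≡ ¬P ∧ ¬Q
¬(U ∨ E) = ¬U ∧ ¬E

¬U ∧ ¬E


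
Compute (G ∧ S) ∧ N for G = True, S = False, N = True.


G = True, S = False, N = True
Step 1: G ∧ S = True AND False = False
Step 2: False ∧ N = False AND True = False
AND is true only when ALL operands are true.

False


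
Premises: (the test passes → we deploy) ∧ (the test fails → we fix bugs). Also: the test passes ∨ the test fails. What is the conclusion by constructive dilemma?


Constructive dilemma: (P → Q) ∧ (R → S), P ∨ R ⊢ Q ∨ S
Premise 1: the test passes → we deploy
Premise 2: the test fails → we fix bugs
Premise 3: the test passes ∨ the test fails
Case 1: Assuming the test passes, then by Premise 1, we deploy.
Case 2: Assuming the test fails, then by Premise 2, we fix bugs.
Since one of the test passes or the test fails must hold, we get we deploy or we fix bugs.

We deploy or we fix bugs.


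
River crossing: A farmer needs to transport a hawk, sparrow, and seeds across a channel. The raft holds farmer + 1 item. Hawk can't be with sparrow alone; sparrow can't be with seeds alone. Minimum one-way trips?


1. farmer+sparrow → 2. farmer ← 3. farmer+hawk → 4. farmer+sparrow ← 5. farmer+seeds → 6. farmer ← 7. farmer+sparrow →
Minimum trips = 7

7


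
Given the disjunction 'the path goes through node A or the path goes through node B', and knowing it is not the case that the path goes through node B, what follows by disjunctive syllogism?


Disjunctive syllogism: P ∨ Q, ¬P ⊢ Q
Disjunction: the path goes through node A ∨ the path goes through node B
We know it is not the case that the path goes through node B.
By disjunctive syllogism, the other disjunct must be true.

The path goes through node A


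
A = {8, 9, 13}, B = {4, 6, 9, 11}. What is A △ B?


A = {8, 9, 13}
B = {4, 6, 9, 11}
Operation: symmetric difference
In A only: [8, 13], in B only: [4, 6, 11]

{4, 6, 8, 11, 13}


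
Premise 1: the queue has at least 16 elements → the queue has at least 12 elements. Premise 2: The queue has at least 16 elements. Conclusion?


Modus ponens: P → Q, P ⊢ Q
P: the queue has at least 16 elements
Q: the queue has at least 12 elements
We have P → Q and P is true.
By modus ponens, Q must be true.

The queue has at least 12 elements


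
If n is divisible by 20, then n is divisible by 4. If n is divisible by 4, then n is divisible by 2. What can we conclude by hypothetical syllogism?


Hypothetical syllogism: P → Q, Q → R ⊢ P → R
Premise 1: n is divisible by 20 → n is divisible by 4
Premise 2: n is divisible by 4 → n is divisible by 2
Chain the implications: the middle term (n is divisible by 4) links the two.
Conclusion: If n is divisible by 20, then n is divisible by 2.

If n is divisible by 20, then n is divisible by 2.


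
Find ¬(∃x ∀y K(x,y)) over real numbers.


Original: ∃x ∀y K(x,y)
Rule: ¬∀→∃, ¬∃→∀, negate predicate.
Negation: ∀x ∃y ¬K(x,y)

∀x ∃y ¬K(x,y)


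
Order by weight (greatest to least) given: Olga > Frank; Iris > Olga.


Constraints: Olga > Frank; Iris > Olga
Method: at each step, the next-highest is the one remaining person who never appears on the smaller side of a constraint between remaining people.
  Step 1: remaining {Iris, Frank, Olga}; on the smaller side: {Frank, Olga} → Iris is next (Iris > Olga).
  Step 2: remaining {Frank, Olga}; on the smaller side: {Frank} → Olga is next (Olga > Frank).
  Step 3: only Frank remains → lowest.
Final ranking (highest to lowest):

Iris > Olga > Frank


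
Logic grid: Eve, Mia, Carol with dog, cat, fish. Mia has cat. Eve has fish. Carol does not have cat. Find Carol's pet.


From clues:
  Mia → cat
  Eve → fish
By elimination, Carol gets the remaining.

dog


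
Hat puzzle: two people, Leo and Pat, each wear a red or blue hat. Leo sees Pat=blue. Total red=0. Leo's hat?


Total red = 0, Pat = blue
Red accounted for: 0
Remaining for Leo: 0
Leo's hat is blue.

blue


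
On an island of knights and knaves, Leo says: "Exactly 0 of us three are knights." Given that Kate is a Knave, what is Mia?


Leo claims exactly 0 knights among Leo, Kate, Mia.
Given: Kate is a Knave.

Case 1: Leo is a Knight (tells truth)
  Then exactly 0 of the three are knights.
  Counting Leo, Kate: 1 knight(s) so far. Need -1 more → impossible.
Case 2: Leo is a Knave (lies)
  Then the count is NOT 0.
  If Mia = Knave, count = 0 = 0 → claim would be true, contradicts lie.
  If Mia = Knight, count = 1 ≠ 0 → lie confirmed ✓

Mia is a Knight.

Knight


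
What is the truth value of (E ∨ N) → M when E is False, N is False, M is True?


E = False, N = False, M = True
Step 1: E ∨ N = False OR False = False
Step 2: (False) → M: false only when antecedent=True and M=False.
Result: True

True


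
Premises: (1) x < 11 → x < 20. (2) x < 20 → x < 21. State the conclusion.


Hypothetical syllogism: P → Q, Q → R ⊢ P → R
Premise 1: x < 11 → x < 20
Premise 2: x < 20 → x < 21
Chain the implications: the middle term (x < 20) links the two.
Conclusion: If x < 11, then x < 21.

If x < 11, then x < 21.


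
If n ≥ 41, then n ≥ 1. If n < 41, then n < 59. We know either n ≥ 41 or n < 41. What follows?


Constructive dilemma: (P → Q) ∧ (R → S), P ∨ R ⊢ Q ∨ S
Premise 1: n ≥ 41 → n ≥ 1
Premise 2: n < 41 → n < 59
Premise 3: n ≥ 41 ∨ n < 41
Case 1: Assuming n ≥ 41, then by Premise 1, n ≥ 1.
Case 2: Assuming n < 41, then by Premise 2, n < 59.
Since one of n ≥ 41 or n < 41 must hold, we get n ≥ 1 or n < 59.

n ≥ 1 or n < 59.


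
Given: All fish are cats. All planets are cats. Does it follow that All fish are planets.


Premise 1: All fish are cats.
Premise 2: All planets are cats.
Conclusion: All fish are planets.
Fallacy: undistributed middle. cats is predicate in both.
Counterexample: fish and planets could be disjoint subsets of cats.

Invalid


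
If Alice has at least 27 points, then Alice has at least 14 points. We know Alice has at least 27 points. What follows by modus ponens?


Modus ponens: P → Q, P ⊢ Q
P: Alice has at least 27 points
Q: Alice has at least 14 points
We have P → Q and P is true.
By modus ponens, Q must be true.

Alice has at least 14 points


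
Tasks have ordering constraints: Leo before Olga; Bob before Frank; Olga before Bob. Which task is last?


Constraints: Leo before Olga; Bob before Frank; Olga before Bob
The last task can have nothing scheduled after it, so it must never appear on the left of a 'before'.
Tasks appearing before some other task: Leo, Bob, Olga.
The only task not in that list is Frank → it is last.

Frank


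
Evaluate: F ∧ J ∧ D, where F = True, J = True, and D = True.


F = True, J = True, D = True
Step 1: F ∧ J = True AND True = True
Step 2: (True) ∧ D = (True) AND True = True
AND is true only when ALL operands are true.

True


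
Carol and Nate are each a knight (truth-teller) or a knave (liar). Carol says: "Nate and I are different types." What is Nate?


Carol says: "Nate and I are different types."
Case 1: Carol is a Knight (truth-teller)
  Statement is true → they ARE different → Nate is a Knave
Case 2: Carol is a Knave (liar)
  Statement is false → they are NOT different → Nate is a Knave
In both cases, Nate is a Knave.

Knave


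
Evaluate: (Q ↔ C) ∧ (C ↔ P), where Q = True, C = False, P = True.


Q = True, C = False, P = True
Step 1: Q ↔ C is true when Q and C have the same value. Result: False
Step 2: C ↔ P is true when C and P have the same value. Result: False
Step 3: False ∧ False = False

False


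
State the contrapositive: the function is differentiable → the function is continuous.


Original: If the function is differentiable, then the function is continuous
Contrapositive: If ¬Q, then ¬P
Negate Q: not (the function is continuous)
Negate P: not (the function is differentiable)

If not (the function is continuous), then not (the function is differentiable).


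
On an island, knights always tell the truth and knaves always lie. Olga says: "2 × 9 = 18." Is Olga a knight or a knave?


Statement: "2 × 9 = 18."
Actual: 2 × 9 = 18
Claimed: 18
Statement is TRUE → Olga tells the truth → Knight

Knight


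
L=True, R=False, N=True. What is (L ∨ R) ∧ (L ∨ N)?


L = True, R = False, N = True
Expression: (L ∨ R) ∧ (L ∨ N)
Step 1: L ∨ R = True OR False = True
Step 2: L ∨ N = True OR True = True
Step 3: (True) ∧ (True) = True AND True = True

True


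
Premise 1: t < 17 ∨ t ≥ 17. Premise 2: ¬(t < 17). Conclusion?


Disjunctive syllogism: P ∨ Q, ¬P ⊢ Q
Disjunction: t < 17 ∨ t ≥ 17
We know it is not the case that t < 17.
By disjunctive syllogism, the other disjunct must be true.

t ≥ 17


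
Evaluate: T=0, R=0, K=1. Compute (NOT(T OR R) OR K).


T OR R = 0
NOT(0) = 1
1 OR 1 = 1

1


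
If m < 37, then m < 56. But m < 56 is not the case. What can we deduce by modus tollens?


Modus tollens: P → Q, ¬Q ⊢ ¬P
P: m < 37
Q: m < 56
We have P → Q and Q is false.
By modus tollens, P must be false.

It is not the case that m < 37


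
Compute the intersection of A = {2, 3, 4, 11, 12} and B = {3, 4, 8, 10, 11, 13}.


A = {2, 3, 4, 11, 12}
B = {3, 4, 8, 10, 11, 13}
Operation: intersection
Elements in both: 3, 4, 11

{3, 4, 11}


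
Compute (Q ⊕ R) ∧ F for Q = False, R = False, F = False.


Q = False, R = False, F = False
Step 1: Q ⊕ R = False XOR False = False
Step 2: False ∧ F = False AND False = False
XOR true when exactly one of Q,R is true; then AND with F.

False


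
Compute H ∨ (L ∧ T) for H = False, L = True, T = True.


H = False, L = True, T = True
Step 1: L ∧ T = True AND True = True
Step 2: H ∨ True = False OR True = True
AND evaluated first (higher precedence); then OR applied.

True


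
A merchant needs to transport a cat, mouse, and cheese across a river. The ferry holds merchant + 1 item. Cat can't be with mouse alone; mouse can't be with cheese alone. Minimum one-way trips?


1. merchant+mouse → 2. merchant ← 3. merchant+cat → 4. merchant+mouse ← 5. merchant+cheese → 6. merchant ← 7. merchant+mouse →
Minimum trips = 7

7


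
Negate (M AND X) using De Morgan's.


De Morgan's law: ¬(P ∧ Q) ≡ ¬P ∨ ¬Q
¬(M ∧ X) = ¬M ∨ ¬X

¬M ∨ ¬X


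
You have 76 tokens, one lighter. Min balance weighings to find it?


Each weighing has 3 outcomes (left heavy / balance / right heavy), so k weighings distinguish at most 3^k cases; splitting into three near-equal groups achieves this.
Need 3^k ≥ 76: 3^3 = 27 < 76 ≤ 3^4 = 81
k = ⌈log₃(76)⌉ = 4

4


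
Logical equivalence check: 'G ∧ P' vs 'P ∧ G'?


Expression 1: G ∧ P
Expression 2: P ∧ G
Truth table (G P | Expr1 Expr2):
  T T |   T     T
  T F |   F     F
  F T |   F     F
  F F |   F     F
All 4 rows agree, so the expressions are logically equivalent.

Yes


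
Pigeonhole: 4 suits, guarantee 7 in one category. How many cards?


Pigeonhole: to guarantee k in one of n categories, need (k-1)×n + 1.
k = 7, n = 4
Minimum = (7-1) × 4 + 1 = 6 × 4 + 1

25


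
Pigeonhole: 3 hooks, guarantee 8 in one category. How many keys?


Pigeonhole: to guarantee k in one of n categories, need (k-1)×n + 1.
k = 8, n = 3
Minimum = (8-1) × 3 + 1 = 7 × 3 + 1

22


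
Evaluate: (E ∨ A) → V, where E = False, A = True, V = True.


E = False, A = True, V = True
Step 1: E ∨ A = False OR True = True
Step 2: (True) → V: false only when antecedent=True and V=False.
Result: True

True


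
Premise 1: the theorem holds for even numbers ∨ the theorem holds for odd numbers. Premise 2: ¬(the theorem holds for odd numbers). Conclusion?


Disjunctive syllogism: P ∨ Q, ¬P ⊢ Q
Disjunction: the theorem holds for even numbers ∨ the theorem holds for odd numbers
We know it is not the case that the theorem holds for odd numbers.
By disjunctive syllogism, the other disjunct must be true.

The theorem holds for even numbers


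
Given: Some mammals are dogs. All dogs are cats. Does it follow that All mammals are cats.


Premise 1: Some mammals are dogs.
Premise 2: All dogs are cats.
Conclusion: All mammals are cats.
Fallacy: illicit minor. The minor term (mammals) is distributed in the conclusion ('All mammals ...') but undistributed in its premise ('Some mammals are dogs' doesn't cover all mammals).
Only 'Some mammals are cats' follows, not 'All'.

Invalid


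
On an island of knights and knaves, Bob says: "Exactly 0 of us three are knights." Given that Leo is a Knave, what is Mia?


Bob claims exactly 0 knights among Bob, Leo, Mia.
Given: Leo is a Knave.

Case 1: Bob is a Knight (tells truth)
  Then exactly 0 of the three are knights.
  Counting Bob, Leo: 1 knight(s) so far. Need -1 more → impossible.
Case 2: Bob is a Knave (lies)
  Then the count is NOT 0.
  If Mia = Knave, count = 0 = 0 → claim would be true, contradicts lie.
  If Mia = Knight, count = 1 ≠ 0 → lie confirmed ✓

Mia is a Knight.

Knight


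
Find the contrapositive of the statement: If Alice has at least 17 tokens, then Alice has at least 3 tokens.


Original: If Alice has at least 17 tokens, then Alice has at least 3 tokens
Contrapositive: If ¬Q, then ¬P
Negate Q: not (Alice has at least 3 tokens)
Negate P: not (Alice has at least 17 tokens)

If not (Alice has at least 3 tokens), then not (Alice has at least 17 tokens).


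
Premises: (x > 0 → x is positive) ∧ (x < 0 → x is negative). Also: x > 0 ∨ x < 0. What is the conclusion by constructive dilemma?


Constructive dilemma: (P → Q) ∧ (R → S), P ∨ R ⊢ Q ∨ S
Premise 1: x > 0 → x is positive
Premise 2: x < 0 → x is negative
Premise 3: x > 0 ∨ x < 0
Case 1: Assuming x > 0, then by Premise 1, x is positive.
Case 2: Assuming x < 0, then by Premise 2, x is negative.
Since one of x > 0 or x < 0 must hold, we get x is positive or x is negative.

x is positive or x is negative.


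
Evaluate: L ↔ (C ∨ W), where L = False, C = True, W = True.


L = False, C = True, W = True
Step 1: C ∨ W = True OR True = True
Step 2: L ↔ (True): true when both sides have same truth value.
Result: False ↔ True = False

False


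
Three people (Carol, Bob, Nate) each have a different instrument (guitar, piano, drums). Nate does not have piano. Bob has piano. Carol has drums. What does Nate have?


From clues:
  Carol → drums
  Bob → piano
By elimination, Nate gets the remaining.

guitar


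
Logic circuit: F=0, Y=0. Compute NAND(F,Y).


F AND Y = 0
NOT(0) = 1

1


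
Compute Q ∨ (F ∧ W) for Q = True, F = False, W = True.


Q = True, F = False, W = True
Step 1: F ∧ W = False AND True = False
Step 2: Q ∨ False = True OR False = True
AND evaluated first (higher precedence); then OR applied.

True


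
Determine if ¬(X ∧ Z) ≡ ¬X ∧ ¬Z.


Expression 1: ¬(X ∧ Z)
Expression 2: ¬X ∧ ¬Z
Truth table (X Z | Expr1 Expr2):
  T T |   F     F
  T F |   T     F   ← differ
  F T |   T     F   ← differ
  F F |   T     T
Counterexample: X=T, Z=F gives Expr1 = T but Expr2 = F, so the expressions are NOT logically equivalent.

No


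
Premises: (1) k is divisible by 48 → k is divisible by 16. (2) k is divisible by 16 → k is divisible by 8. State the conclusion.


Hypothetical syllogism: P → Q, Q → R ⊢ P → R
Premise 1: k is divisible by 48 → k is divisible by 16
Premise 2: k is divisible by 16 → k is divisible by 8
Chain the implications: the middle term (k is divisible by 16) links the two.
Conclusion: If k is divisible by 48, then k is divisible by 8.

If k is divisible by 48, then k is divisible by 8.


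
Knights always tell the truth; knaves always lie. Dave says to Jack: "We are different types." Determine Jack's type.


Dave says: "We are different types."
Case 1: Dave is a Knight (truth-teller)
  Statement is true → they ARE different → Jack is a Knave
Case 2: Dave is a Knave (liar)
  Statement is false → they are NOT different → Jack is a Knave
In both cases, Jack is a Knave.

Knave


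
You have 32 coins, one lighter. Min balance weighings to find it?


Each weighing has 3 outcomes (left heavy / balance / right heavy), so k weighings distinguish at most 3^k cases; splitting into three near-equal groups achieves this.
Need 3^k ≥ 32: 3^3 = 27 < 32 ≤ 3^4 = 81
k = ⌈log₃(32)⌉ = 4

4


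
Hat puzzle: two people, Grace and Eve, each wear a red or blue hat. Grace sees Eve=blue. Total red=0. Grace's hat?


Total red = 0, Eve = blue
Red accounted for: 0
Remaining for Grace: 0
Grace's hat is blue.

blue


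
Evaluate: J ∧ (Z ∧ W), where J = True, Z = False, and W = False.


J = True, Z = False, W = False
Step 1: Z ∧ W = False AND False = False
Step 2: J ∧ False = True AND False = False
AND is true only when ALL operands are true.

False


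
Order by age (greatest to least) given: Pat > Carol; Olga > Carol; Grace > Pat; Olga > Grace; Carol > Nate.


Constraints: Pat > Carol; Olga > Carol; Grace > Pat; Olga > Grace; Carol > Nate
Method: at each step, the next-highest is the one remaining person who never appears on the smaller side of a constraint between remaining people.
  Step 1: remaining {Grace, Carol, Nate, Olga, Pat}; on the smaller side: {Grace, Carol, Nate, Pat} → Olga is next (Olga > Carol; Olga > Grace).
  Step 2: remaining {Grace, Carol, Nate, Pat}; on the smaller side: {Carol, Nate, Pat} → Grace is next (Grace > Pat).
  Step 3: remaining {Carol, Nate, Pat}; on the smaller side: {Carol, Nate} → Pat is next (Pat > Carol).
  Step 4: remaining {Carol, Nate}; on the smaller side: {Nate} → Carol is next (Carol > Nate).
  Step 5: only Nate remains → lowest.
Final ranking (highest to lowest):

Olga > Grace > Pat > Carol > Nate


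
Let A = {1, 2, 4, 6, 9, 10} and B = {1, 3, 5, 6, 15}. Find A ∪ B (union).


A = {1, 2, 4, 6, 9, 10}
B = {1, 3, 5, 6, 15}
Operation: union
All elements combined: 1, 2, 3, 4, 5, 6, 9, 10, 15

{1, 2, 3, 4, 5, 6, 9, 10, 15}


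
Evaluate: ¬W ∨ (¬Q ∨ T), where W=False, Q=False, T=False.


W = False, Q = False, T = False
Expression: ¬W ∨ (¬Q ∨ T)
Step 1: ¬Q = NOT False = True
Step 2: ¬Q ∨ T = True OR False = True
Step 3: ¬W = NOT False = True
Step 4: (True) ∨ (True) = True OR True = True

True


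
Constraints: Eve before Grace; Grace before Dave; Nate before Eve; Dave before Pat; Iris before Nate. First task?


Constraints: Eve before Grace; Grace before Dave; Nate before Eve; Dave before Pat; Iris before Nate
The first task can have nothing scheduled before it, so it must never appear on the right of a 'before'.
Tasks appearing after some 'before': Grace, Dave, Eve, Pat, Nate.
The only task not in that list is Iris → it is first.

Iris


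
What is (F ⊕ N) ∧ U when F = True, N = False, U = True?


F = True, N = False, U = True
Step 1: F ⊕ N = True XOR False = True
Step 2: True ∧ U = True AND True = True
XOR true when exactly one of F,N is true; then AND with U.

True


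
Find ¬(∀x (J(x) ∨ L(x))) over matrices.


Original: ∀x (J(x) ∨ L(x))
Rule: ¬∀→∃, ¬∃→∀, negate predicate.
Negation: ∃x (¬J(x) ∧ ¬L(x))

∃x (¬J(x) ∧ ¬L(x))


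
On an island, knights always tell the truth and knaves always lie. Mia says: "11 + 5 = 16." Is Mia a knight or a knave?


Statement: "11 + 5 = 16."
Actual: 11 + 5 = 16
Claimed: 16
Statement is TRUE → Mia tells the truth → Knight

Knight


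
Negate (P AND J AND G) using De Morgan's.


De Morgan's law: ¬(P ∧ Q ∧ R) ≡ ¬P ∨ ¬Q ∨ ¬R
¬(P ∧ J ∧ G) = ¬P ∨ ¬J ∨ ¬G

¬P ∨ ¬J ∨ ¬G


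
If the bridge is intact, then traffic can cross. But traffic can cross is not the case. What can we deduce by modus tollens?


Modus tollens: P → Q, ¬Q ⊢ ¬P
P: the bridge is intact
Q: traffic can cross
We have P → Q and Q is false.
By modus tollens, P must be false.

It is not the case that the bridge is intact


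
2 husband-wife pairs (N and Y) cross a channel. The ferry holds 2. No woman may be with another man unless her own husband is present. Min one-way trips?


Label couples N and Y.
1. WN+WY → (far: WN,WY; near: HN,HY)
2. WN ←   (far: WY; near: HN,HY,WN)
3. HN+HY → (far: HN,HY,WY; near: WN)
4. HN ←   (far: HY,WY; near: HN,WN)  — HN returns, since WN is alone on near bank
5. HN+WN → (far: all four; near: empty)
Every state respects the constraint.
Minimum trips = 5

5


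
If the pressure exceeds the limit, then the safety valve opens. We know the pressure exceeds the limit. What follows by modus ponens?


Modus ponens: P → Q, P ⊢ Q
P: the pressure exceeds the limit
Q: the safety valve opens
We have P → Q and P is true.
By modus ponens, Q must be true.

The safety valve opens


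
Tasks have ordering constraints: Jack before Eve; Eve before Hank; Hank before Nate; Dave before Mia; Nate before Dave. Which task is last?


Constraints: Jack before Eve; Eve before Hank; Hank before Nate; Dave before Mia; Nate before Dave
The last task can have nothing scheduled after it, so it must never appear on the left of a 'before'.
Tasks appearing before some other task: Jack, Eve, Hank, Dave, Nate.
The only task not in that list is Mia → it is last.

Mia


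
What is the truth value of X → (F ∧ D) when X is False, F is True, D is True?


X = False, F = True, D = True
Step 1: F ∧ D = True AND True = True
Step 2: X → (True): false only when X=True and consequent=False.
Result: True

True


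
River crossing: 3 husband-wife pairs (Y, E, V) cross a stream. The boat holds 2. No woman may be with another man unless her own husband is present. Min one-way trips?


Label couples Y, E, V (H = husband, W = wife).
Counting alone: 6 people, the boat carries 2 and someone must bring it back, so each round trip nets at most +1 on the far side until the last crossing → at least 9 trips. The jealousy constraint makes 9 impossible; the shortest valid schedule has 11:
1. WY+WE →  (far: WY,WE; near: HY,HE,HV,WV)
2. WY ←       (far: WE; near: HY,HE,HV,WY,WV)
3. WY+WV →  (far: WY,WE,WV; near: HY,HE,HV)
4. WY ←       (far: WE,WV; near: HY,HE,HV,WY)
5. HE+HV →  (far: HE,WE,HV,WV; near: HY,WY)
6. HE+WE ←  (far: HV,WV; near: HY,WY,HE,WE)
7. HY+HE →  (far: HY,HE,HV,WV; near: WY,WE)
8. WV ←       (far: HY,HE,HV; near: WY,WE,WV)
9. WY+WE →  (far: HY,WY,HE,WE,HV; near: WV)
10. HV ←      (far: HY,WY,HE,WE; near: HV,WV)
11. HV+WV → (far: all six; near: empty)
In every state each wife is either with her husband or with no other man.
Minimum trips = 11

11
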